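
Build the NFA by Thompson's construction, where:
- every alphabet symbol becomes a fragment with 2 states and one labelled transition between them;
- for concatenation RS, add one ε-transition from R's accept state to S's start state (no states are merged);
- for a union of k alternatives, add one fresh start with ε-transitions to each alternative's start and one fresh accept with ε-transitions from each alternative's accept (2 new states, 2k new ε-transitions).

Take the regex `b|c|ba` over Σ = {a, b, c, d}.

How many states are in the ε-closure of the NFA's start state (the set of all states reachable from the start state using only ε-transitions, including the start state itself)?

Compute the ε-closure size of each fragment's start state recursively; a symbol fragment's start has no outgoing ε-edge, so its closure is just itself (size 1).
  ba — |ε-closure| equals the left operand's closure size = 1 (its accept is not ε-reachable, so the closure stops there)
  b|c|ba — |ε-closure| = 1 + 1 + 1 + 1 = 4 (the new accept is not ε-reachable since no branch accepts ε)

4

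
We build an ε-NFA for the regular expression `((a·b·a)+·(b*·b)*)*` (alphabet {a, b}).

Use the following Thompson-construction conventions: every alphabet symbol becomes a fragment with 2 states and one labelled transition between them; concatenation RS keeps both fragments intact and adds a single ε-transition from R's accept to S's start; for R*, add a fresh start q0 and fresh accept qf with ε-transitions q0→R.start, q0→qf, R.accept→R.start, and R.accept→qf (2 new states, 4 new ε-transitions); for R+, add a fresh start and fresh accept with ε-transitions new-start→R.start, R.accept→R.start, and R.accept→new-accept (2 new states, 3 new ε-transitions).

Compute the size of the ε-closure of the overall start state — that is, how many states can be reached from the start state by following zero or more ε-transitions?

Let C(F) = |ε-closure(F.start)| within fragment F, and note whether F accepts ε. Symbol fragments have C = 1 and do not accept ε. Then:
  a·b·a → same as the first factor's closure: |closure| = 1
  (a·b·a)+ → new start ε-reaches only the body's start; the new accept needs a symbol first: |closure| = 1 + 1 = 2
  b* → |closure| = 1 (new start) + 1 (body) + 1 (new accept) = 3
  b*·b → the left operand accepts ε, so the closure extends into the next operand (via the concat ε-link); |closure| = 3 + 1 = 4
  (b*·b)* → new start has ε-edges to the inner start and to the new accept, so |closure| = 2 + 4 = 6
  (a·b·a)+·(b*·b)* → |closure| equals the left operand's closure size = 2 (its accept is not ε-reachable, so the closure stops there)
  ((a·b·a)+·(b*·b)*)* → |closure| = 1 (new start) + 2 (body) + 1 (new accept) = 4

4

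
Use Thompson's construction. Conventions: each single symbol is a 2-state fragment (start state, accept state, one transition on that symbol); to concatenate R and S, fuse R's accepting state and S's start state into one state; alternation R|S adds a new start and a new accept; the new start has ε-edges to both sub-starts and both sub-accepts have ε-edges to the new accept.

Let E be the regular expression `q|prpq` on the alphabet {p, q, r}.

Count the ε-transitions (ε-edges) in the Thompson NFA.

4

Building bottom-up:
Each of the 5 symbol leaves contributes 0 ε-transitions.
  prpq = 0 ε-transitions
  q|prpq = 4 ε-transitions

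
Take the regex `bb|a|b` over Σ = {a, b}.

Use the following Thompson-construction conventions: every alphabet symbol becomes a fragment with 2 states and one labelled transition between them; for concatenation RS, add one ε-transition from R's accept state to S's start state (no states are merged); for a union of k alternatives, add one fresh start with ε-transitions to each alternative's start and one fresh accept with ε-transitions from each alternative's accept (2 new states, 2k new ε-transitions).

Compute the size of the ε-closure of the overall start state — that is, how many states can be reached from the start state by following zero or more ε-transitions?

Work bottom-up. For each fragment F, track |ε-closure(F.start)| and whether F's accept lies in that closure (i.e. whether F accepts ε). A single-symbol fragment has closure size 1 and does not accept ε.
  bb : same as the first factor's closure: |ε-closure| = 1
  bb|a|b : new start ε-reaches every alternative's start; none of them accept ε, so the new accept is not reached: |ε-closure| = 1 + 1 + 1 + 1 = 4

4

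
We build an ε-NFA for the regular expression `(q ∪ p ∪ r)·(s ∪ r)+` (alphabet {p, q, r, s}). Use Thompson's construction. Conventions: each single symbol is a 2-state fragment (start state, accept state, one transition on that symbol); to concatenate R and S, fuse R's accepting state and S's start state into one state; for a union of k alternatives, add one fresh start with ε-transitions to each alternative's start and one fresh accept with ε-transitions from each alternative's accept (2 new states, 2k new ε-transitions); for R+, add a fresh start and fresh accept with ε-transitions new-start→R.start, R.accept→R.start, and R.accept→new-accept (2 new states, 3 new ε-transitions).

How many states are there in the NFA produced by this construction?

15

By structural recursion:
Each of the 5 symbol leaves contributes a 2-state fragment.
  q ∪ p ∪ r : 8 states
  s ∪ r : 6 states
  (s ∪ r)+ : 8 states
  (q ∪ p ∪ r)·(s ∪ r)+ : 15 states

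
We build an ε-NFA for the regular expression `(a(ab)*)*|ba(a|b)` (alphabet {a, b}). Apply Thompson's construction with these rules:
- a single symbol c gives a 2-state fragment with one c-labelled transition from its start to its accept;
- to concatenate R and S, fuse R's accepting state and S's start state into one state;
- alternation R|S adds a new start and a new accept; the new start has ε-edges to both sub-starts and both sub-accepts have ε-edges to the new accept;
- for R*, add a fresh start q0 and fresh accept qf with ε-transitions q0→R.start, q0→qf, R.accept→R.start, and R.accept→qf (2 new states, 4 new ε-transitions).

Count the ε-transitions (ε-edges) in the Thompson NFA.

Per subexpression:
Each of the 7 symbol leaves contributes 0 ε-transitions.
  ab : 0 ε-transitions
  (ab)* : 4 ε-transitions
  a(ab)* : 4 ε-transitions
  (a(ab)*)* : 8 ε-transitions
  a|b : 4 ε-transitions
  ba(a|b) : 4 ε-transitions
  (a(ab)*)*|ba(a|b) : 16 ε-transitions

16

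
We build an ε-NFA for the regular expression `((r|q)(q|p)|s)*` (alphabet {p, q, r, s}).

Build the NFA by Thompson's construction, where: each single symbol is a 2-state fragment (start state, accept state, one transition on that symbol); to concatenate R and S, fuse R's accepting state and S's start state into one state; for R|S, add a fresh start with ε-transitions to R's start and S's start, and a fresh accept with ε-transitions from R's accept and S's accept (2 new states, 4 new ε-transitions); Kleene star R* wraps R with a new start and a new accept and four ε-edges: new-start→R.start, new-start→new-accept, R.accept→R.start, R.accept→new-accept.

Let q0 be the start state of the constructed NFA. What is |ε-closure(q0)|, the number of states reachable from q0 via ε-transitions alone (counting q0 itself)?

7

Work bottom-up. For each fragment F, track |ε-closure(F.start)| and whether F's accept lies in that closure (i.e. whether F accepts ε). A single-symbol fragment has closure size 1 and does not accept ε.
  r|q → C = 1 + 1 + 1 = 3 (the new accept is not ε-reachable since no branch accepts ε)
  q|p → new start ε-reaches every alternative's start; none of them accept ε, so the new accept is not reached: C = 1 + 1 + 1 = 3
  (r|q)(q|p) → C equals the left operand's closure size = 3 (its accept is not ε-reachable, so the closure stops there)
  (r|q)(q|p)|s → new start ε-reaches every alternative's start; none of them accept ε, so the new accept is not reached: C = 1 + 3 + 1 = 5
  ((r|q)(q|p)|s)* → new start has ε-edges to the inner start and to the new accept, so C = 2 + 5 = 7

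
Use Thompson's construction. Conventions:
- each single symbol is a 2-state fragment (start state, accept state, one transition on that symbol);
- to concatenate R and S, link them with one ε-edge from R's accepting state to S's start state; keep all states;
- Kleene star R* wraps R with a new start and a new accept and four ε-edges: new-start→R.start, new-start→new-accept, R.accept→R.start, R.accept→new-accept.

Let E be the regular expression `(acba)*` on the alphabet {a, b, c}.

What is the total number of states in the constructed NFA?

Per subexpression:
Each of the 4 symbol leaves contributes a 2-state fragment.
  acba — 8 states
  (acba)* — 10 states

10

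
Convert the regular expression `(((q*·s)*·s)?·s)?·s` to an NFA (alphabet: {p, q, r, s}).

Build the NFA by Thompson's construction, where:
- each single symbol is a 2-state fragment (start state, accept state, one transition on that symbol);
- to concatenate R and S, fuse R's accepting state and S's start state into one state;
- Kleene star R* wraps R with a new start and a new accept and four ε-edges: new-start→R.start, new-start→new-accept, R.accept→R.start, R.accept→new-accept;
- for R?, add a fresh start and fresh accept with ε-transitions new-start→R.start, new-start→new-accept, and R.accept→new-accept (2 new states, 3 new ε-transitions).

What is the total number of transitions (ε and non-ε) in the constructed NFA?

Bottom-up over the parse tree:
Each of the 5 symbol leaves contributes 1 transition (1 symbol, 0 ε).
  q* — 5 transitions (1 symbol, 4 ε)
  q*·s — 6 transitions (2 symbol, 4 ε)
  (q*·s)* — 10 transitions (2 symbol, 8 ε)
  (q*·s)*·s — 11 transitions (3 symbol, 8 ε)
  ((q*·s)*·s)? — 14 transitions (3 symbol, 11 ε)
  ((q*·s)*·s)?·s — 15 transitions (4 symbol, 11 ε)
  (((q*·s)*·s)?·s)? — 18 transitions (4 symbol, 14 ε)
  (((q*·s)*·s)?·s)?·s — 19 transitions (5 symbol, 14 ε)

19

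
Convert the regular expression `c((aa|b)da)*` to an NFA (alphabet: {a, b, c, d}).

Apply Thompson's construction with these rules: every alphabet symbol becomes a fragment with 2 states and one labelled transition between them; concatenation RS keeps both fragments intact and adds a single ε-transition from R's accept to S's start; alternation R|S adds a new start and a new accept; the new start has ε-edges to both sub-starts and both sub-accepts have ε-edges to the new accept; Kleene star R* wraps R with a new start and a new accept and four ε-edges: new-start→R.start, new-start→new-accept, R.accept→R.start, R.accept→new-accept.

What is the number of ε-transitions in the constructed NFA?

12

Per subexpression:
Each of the 6 symbol leaves contributes 0 ε-transitions.
  aa : 1 ε-transition
  aa|b : 5 ε-transitions
  (aa|b)da : 7 ε-transitions
  ((aa|b)da)* : 11 ε-transitions
  c((aa|b)da)* : 12 ε-transitions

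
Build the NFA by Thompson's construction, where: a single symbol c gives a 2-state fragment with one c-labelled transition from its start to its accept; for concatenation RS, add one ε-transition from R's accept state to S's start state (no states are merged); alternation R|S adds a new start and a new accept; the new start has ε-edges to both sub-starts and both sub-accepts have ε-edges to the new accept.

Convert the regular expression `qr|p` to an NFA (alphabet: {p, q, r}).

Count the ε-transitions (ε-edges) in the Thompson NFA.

5

Bottom-up over the parse tree:
Each of the 3 symbol leaves contributes 0 ε-transitions.
  qr → 1 ε-transition
  qr|p → 5 ε-transitions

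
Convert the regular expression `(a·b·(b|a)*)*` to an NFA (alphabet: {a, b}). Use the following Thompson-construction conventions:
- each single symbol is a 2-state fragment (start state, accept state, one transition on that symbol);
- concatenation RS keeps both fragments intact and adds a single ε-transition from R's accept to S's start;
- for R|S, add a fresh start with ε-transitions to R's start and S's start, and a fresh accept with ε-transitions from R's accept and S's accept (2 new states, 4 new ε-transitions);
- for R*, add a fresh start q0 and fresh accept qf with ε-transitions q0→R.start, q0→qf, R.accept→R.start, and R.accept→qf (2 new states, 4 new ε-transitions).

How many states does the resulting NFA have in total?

14

Recursing over subexpressions:
Each of the 4 symbol leaves contributes a 2-state fragment.
  b|a → 6 states
  (b|a)* → 8 states
  a·b·(b|a)* → 12 states
  (a·b·(b|a)*)* → 14 states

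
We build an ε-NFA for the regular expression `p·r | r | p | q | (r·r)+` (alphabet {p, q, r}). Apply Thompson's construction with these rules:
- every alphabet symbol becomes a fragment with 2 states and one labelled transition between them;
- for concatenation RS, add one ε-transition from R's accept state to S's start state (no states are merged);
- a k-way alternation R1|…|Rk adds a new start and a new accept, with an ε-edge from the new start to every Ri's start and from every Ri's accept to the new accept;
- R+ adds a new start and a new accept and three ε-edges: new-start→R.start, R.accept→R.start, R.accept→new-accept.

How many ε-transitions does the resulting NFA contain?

15

Per subexpression:
Each of the 7 symbol leaves contributes 0 ε-transitions.
  p·r : 1 ε-transition
  r·r : 1 ε-transition
  (r·r)+ : 4 ε-transitions
  p·r | r | p | q | (r·r)+ : 15 ε-transitions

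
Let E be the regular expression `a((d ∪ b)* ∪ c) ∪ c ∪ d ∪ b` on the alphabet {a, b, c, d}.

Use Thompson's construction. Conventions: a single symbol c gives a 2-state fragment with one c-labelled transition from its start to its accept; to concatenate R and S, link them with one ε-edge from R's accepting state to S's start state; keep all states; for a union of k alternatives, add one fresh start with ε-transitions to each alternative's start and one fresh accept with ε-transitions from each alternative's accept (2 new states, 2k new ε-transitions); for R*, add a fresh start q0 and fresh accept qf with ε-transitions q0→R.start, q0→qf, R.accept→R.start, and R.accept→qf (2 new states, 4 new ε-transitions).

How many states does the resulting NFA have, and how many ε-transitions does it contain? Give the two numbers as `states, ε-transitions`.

22, 21

Per subexpression:
Each of the 7 symbol leaves contributes 2 states and 0 ε-transitions.
  d ∪ b — 6 states, 4 ε-transitions
  (d ∪ b)* — 8 states, 8 ε-transitions
  (d ∪ b)* ∪ c — 12 states, 12 ε-transitions
  a((d ∪ b)* ∪ c) — 14 states, 13 ε-transitions
  a((d ∪ b)* ∪ c) ∪ c ∪ d ∪ b — 22 states, 21 ε-transitions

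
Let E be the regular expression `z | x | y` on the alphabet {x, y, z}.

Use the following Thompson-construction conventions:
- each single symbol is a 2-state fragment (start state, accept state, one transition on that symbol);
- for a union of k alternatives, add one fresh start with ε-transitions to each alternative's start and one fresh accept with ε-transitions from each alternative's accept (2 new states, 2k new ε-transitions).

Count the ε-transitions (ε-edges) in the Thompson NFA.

6

Recursing over subexpressions:
Each of the 3 symbol leaves contributes 0 ε-transitions.
  z | x | y → 6 ε-transitions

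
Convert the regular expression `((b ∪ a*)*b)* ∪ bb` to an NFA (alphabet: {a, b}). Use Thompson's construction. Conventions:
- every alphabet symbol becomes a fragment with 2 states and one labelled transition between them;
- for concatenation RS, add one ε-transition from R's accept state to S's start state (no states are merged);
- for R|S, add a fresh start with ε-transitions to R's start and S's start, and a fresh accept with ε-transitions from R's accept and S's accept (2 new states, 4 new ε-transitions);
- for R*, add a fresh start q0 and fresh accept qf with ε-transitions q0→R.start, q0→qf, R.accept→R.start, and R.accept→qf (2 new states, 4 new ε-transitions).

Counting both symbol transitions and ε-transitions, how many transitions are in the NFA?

27

Recursing over subexpressions:
Each of the 5 symbol leaves contributes 1 transition (1 symbol, 0 ε).
  a* : 5 transitions (1 symbol, 4 ε)
  b ∪ a* : 10 transitions (2 symbol, 8 ε)
  (b ∪ a*)* : 14 transitions (2 symbol, 12 ε)
  (b ∪ a*)*b : 16 transitions (3 symbol, 13 ε)
  ((b ∪ a*)*b)* : 20 transitions (3 symbol, 17 ε)
  bb : 3 transitions (2 symbol, 1 ε)
  ((b ∪ a*)*b)* ∪ bb : 27 transitions (5 symbol, 22 ε)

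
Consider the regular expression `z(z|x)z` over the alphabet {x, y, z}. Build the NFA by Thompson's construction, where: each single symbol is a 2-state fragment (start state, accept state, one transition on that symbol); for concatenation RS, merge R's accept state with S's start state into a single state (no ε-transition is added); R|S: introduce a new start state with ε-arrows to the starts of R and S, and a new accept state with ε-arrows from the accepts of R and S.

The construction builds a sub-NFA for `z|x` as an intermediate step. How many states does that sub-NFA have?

Fragment for `z|x`:
Each of the 2 symbol leaves contributes a 2-state fragment.
  z|x — 6 states

6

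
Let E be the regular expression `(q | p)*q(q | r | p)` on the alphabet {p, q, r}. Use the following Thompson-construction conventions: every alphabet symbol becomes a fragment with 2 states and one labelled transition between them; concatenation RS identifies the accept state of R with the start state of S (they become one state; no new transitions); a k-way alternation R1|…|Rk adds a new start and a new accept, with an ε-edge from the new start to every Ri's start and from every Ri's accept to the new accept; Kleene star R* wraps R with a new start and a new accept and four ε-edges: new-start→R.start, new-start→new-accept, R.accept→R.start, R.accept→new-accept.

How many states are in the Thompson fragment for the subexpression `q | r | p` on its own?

8

Fragment for `q | r | p`:
Each of the 3 symbol leaves contributes a 2-state fragment.
  q | r | p — 8 states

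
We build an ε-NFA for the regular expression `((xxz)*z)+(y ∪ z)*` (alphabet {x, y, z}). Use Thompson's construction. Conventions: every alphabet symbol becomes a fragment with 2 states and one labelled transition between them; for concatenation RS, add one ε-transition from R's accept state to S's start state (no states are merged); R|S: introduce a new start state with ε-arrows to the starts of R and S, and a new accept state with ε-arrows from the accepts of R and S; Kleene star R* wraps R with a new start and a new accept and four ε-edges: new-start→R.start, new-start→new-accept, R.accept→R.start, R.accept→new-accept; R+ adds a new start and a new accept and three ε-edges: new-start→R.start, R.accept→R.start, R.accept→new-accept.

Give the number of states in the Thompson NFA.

20

Recursing over subexpressions:
Each of the 6 symbol leaves contributes a 2-state fragment.
  xxz : 6 states
  (xxz)* : 8 states
  (xxz)*z : 10 states
  ((xxz)*z)+ : 12 states
  y ∪ z : 6 states
  (y ∪ z)* : 8 states
  ((xxz)*z)+(y ∪ z)* : 20 states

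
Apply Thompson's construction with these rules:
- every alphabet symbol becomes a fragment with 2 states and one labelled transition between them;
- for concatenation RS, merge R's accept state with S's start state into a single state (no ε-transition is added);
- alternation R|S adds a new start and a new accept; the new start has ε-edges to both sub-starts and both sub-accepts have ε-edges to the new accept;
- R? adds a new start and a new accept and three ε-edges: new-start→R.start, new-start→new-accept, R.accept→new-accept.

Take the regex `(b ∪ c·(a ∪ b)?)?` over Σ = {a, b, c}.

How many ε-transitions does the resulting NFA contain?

14

Recursing over subexpressions:
Each of the 4 symbol leaves contributes 0 ε-transitions.
  a ∪ b — 4 ε-transitions
  (a ∪ b)? — 7 ε-transitions
  c·(a ∪ b)? — 7 ε-transitions
  b ∪ c·(a ∪ b)? — 11 ε-transitions
  (b ∪ c·(a ∪ b)?)? — 14 ε-transitions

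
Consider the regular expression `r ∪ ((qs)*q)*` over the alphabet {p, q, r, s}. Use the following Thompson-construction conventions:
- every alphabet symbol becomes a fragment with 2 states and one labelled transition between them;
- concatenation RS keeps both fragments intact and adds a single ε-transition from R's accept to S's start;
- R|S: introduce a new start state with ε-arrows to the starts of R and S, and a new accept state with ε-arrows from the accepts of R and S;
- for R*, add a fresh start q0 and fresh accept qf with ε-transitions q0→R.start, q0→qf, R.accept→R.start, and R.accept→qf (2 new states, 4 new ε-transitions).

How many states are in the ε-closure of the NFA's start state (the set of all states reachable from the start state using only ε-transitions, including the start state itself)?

9

Let C(F) = |ε-closure(F.start)| within fragment F, and note whether F accepts ε. Symbol fragments have C = 1 and do not accept ε. Then:
  qs : C equals the left operand's closure size = 1 (its accept is not ε-reachable, so the closure stops there)
  (qs)* : C = 1 (new start) + 1 (body) + 1 (new accept) = 3
  (qs)*q : C = 3 + 1 = 4 (closure spills across the concat boundary because the left factor accepts ε)
  ((qs)*q)* : new start has ε-edges to the inner start and to the new accept, so C = 2 + 4 = 6
  r ∪ ((qs)*q)* : new start ε-reaches every alternative's start; at least one alternative accepts ε, so the union's new accept is reached too: C = 1 + 1 + 6 + 1 = 9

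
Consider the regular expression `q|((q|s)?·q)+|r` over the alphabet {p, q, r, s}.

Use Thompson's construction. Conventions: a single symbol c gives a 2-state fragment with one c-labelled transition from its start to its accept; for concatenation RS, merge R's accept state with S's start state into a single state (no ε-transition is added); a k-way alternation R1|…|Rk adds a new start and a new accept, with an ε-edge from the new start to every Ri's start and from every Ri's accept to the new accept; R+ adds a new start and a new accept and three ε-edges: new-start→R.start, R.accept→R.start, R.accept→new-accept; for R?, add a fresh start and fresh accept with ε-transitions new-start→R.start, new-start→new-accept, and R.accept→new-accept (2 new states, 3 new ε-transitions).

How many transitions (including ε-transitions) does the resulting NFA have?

21

Building bottom-up:
Each of the 5 symbol leaves contributes 1 transition (1 symbol, 0 ε).
  q|s = 6 transitions (2 symbol, 4 ε)
  (q|s)? = 9 transitions (2 symbol, 7 ε)
  (q|s)?·q = 10 transitions (3 symbol, 7 ε)
  ((q|s)?·q)+ = 13 transitions (3 symbol, 10 ε)
  q|((q|s)?·q)+|r = 21 transitions (5 symbol, 16 ε)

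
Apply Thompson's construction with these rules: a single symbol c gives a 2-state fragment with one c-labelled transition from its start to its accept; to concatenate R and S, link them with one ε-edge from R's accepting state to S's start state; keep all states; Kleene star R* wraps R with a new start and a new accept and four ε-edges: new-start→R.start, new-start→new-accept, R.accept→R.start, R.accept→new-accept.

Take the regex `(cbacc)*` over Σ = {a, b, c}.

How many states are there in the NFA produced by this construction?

By structural recursion:
Each of the 5 symbol leaves contributes a 2-state fragment.
  cbacc — 10 states
  (cbacc)* — 12 states

12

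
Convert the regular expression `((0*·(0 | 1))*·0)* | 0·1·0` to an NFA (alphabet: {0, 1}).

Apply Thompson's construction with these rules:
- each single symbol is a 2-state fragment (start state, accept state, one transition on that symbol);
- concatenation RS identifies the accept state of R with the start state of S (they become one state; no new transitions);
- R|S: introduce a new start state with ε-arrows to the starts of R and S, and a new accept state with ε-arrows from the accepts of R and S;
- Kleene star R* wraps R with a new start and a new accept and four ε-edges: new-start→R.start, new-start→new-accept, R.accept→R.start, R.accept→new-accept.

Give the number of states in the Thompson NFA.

20

Building bottom-up:
Each of the 7 symbol leaves contributes a 2-state fragment.
  0* = 4 states
  0 | 1 = 6 states
  0*·(0 | 1) = 9 states
  (0*·(0 | 1))* = 11 states
  (0*·(0 | 1))*·0 = 12 states
  ((0*·(0 | 1))*·0)* = 14 states
  0·1·0 = 4 states
  ((0*·(0 | 1))*·0)* | 0·1·0 = 20 states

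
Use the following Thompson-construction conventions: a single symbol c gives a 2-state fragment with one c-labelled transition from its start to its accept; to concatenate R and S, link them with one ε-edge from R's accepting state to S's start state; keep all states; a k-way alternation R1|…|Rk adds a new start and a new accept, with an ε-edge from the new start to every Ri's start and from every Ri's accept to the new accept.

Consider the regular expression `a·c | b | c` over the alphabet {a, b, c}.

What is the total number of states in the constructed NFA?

Recursing over subexpressions:
Each of the 4 symbol leaves contributes a 2-state fragment.
  a·c → 4 states
  a·c | b | c → 10 states

10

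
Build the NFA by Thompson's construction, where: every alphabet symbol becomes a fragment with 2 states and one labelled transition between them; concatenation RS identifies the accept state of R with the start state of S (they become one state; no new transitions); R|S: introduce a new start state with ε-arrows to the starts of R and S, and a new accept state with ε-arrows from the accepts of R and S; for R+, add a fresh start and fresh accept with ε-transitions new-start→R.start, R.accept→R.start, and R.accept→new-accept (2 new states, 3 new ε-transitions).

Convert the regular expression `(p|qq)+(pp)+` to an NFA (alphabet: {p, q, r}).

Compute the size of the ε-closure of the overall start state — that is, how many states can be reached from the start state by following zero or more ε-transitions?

4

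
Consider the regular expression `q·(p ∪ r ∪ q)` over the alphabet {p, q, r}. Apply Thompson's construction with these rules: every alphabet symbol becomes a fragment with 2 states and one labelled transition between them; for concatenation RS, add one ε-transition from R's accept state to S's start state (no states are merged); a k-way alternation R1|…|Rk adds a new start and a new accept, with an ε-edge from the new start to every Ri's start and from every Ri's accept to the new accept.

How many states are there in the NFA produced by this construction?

10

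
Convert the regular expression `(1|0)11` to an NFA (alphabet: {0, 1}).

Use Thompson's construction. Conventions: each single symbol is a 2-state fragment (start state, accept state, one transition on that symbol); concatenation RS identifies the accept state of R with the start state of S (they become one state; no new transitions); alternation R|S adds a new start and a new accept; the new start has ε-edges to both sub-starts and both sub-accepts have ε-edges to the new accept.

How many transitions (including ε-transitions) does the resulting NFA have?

8

By structural recursion:
Each of the 4 symbol leaves contributes 1 transition (1 symbol, 0 ε).
  1|0 → 6 transitions (2 symbol, 4 ε)
  (1|0)11 → 8 transitions (4 symbol, 4 ε)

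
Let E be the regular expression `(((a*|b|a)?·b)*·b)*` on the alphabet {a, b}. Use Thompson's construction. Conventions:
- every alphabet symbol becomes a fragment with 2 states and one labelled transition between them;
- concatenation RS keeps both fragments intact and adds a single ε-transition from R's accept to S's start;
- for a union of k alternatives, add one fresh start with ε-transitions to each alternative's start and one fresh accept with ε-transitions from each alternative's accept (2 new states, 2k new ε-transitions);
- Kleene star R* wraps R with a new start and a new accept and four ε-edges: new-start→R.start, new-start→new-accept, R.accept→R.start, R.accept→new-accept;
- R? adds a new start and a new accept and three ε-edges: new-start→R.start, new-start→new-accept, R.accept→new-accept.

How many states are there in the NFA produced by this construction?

20

By structural recursion:
Each of the 5 symbol leaves contributes a 2-state fragment.
  a* — 4 states
  a*|b|a — 10 states
  (a*|b|a)? — 12 states
  (a*|b|a)?·b — 14 states
  ((a*|b|a)?·b)* — 16 states
  ((a*|b|a)?·b)*·b — 18 states
  (((a*|b|a)?·b)*·b)* — 20 states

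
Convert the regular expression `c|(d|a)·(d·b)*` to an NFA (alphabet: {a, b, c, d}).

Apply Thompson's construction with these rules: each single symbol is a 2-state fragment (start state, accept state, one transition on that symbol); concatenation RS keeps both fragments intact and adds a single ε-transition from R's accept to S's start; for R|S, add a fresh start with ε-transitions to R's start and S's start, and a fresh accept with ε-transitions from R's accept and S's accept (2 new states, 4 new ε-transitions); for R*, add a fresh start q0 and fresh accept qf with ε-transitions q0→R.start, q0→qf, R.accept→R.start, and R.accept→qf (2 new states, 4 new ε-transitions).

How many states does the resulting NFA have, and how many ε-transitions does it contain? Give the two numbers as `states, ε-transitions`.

16, 14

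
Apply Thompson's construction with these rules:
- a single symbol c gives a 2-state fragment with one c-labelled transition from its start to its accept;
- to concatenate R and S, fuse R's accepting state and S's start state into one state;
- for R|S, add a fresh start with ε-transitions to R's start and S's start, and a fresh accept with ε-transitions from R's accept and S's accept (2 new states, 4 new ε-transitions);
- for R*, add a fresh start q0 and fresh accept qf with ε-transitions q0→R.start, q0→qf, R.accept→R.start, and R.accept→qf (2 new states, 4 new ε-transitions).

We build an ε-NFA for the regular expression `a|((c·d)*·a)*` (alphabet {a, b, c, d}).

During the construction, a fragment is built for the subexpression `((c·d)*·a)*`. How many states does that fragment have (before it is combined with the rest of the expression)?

Fragment for `((c·d)*·a)*`:
Each of the 3 symbol leaves contributes a 2-state fragment.
  c·d : 3 states
  (c·d)* : 5 states
  (c·d)*·a : 6 states
  ((c·d)*·a)* : 8 states

8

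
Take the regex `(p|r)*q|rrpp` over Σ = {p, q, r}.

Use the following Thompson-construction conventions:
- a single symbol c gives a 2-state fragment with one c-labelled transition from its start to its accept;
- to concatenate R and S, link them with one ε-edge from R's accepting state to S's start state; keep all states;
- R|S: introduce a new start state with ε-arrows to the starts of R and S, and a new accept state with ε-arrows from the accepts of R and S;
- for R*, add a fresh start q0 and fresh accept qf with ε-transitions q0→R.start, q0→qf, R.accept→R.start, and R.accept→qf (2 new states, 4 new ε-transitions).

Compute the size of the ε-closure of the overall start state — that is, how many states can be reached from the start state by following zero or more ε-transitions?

8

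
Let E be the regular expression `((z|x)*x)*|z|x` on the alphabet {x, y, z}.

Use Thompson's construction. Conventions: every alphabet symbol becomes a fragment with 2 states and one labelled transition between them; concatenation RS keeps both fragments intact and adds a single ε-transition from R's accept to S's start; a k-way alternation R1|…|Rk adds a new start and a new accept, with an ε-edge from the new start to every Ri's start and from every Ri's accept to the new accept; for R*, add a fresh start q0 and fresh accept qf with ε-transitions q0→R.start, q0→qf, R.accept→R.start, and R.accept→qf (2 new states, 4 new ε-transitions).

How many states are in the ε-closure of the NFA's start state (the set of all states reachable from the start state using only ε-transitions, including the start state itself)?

Let C(F) = |ε-closure(F.start)| within fragment F, and note whether F accepts ε. Symbol fragments have C = 1 and do not accept ε. Then:
  z|x — new start ε-reaches every alternative's start; none of them accept ε, so the new accept is not reached: |ε-closure| = 1 + 1 + 1 = 3
  (z|x)* — |ε-closure| = 1 (new start) + 3 (body) + 1 (new accept) = 5
  (z|x)*x — the left operand accepts ε, so the closure extends into the next operand (via the concat ε-link); |ε-closure| = 5 + 1 = 6
  ((z|x)*x)* — |ε-closure| = 1 (new start) + 6 (body) + 1 (new accept) = 8
  ((z|x)*x)*|z|x — |ε-closure| = 1 (new start) + (8 + 1 + 1) + 1 (new accept, since some branch ε-reaches its own accept) = 12

12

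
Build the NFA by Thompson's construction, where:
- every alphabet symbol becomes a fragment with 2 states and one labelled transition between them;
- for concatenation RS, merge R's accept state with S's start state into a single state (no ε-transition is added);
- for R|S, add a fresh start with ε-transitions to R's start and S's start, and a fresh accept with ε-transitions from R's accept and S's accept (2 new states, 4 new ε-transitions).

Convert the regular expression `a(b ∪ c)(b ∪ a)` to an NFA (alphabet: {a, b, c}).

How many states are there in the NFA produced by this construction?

Per subexpression:
Each of the 5 symbol leaves contributes a 2-state fragment.
  b ∪ c → 6 states
  b ∪ a → 6 states
  a(b ∪ c)(b ∪ a) → 12 states

12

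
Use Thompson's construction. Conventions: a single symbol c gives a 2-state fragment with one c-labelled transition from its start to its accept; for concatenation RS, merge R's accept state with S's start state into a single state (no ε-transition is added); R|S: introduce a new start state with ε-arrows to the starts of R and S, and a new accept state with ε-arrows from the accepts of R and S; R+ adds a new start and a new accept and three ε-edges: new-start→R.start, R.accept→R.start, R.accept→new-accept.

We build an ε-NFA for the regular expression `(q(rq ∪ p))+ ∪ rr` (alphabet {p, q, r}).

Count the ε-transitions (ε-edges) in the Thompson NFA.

11

Recursing over subexpressions:
Each of the 6 symbol leaves contributes 0 ε-transitions.
  rq — 0 ε-transitions
  rq ∪ p — 4 ε-transitions
  q(rq ∪ p) — 4 ε-transitions
  (q(rq ∪ p))+ — 7 ε-transitions
  rr — 0 ε-transitions
  (q(rq ∪ p))+ ∪ rr — 11 ε-transitions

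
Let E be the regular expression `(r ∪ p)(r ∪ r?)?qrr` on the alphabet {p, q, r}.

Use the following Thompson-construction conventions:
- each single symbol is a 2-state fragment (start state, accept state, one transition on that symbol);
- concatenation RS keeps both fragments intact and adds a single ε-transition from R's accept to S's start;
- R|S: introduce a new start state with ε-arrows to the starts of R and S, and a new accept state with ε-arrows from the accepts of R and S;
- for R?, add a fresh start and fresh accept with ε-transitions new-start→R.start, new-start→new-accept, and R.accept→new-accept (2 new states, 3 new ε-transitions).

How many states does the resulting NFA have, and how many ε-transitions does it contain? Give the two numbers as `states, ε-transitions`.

Per subexpression:
Each of the 7 symbol leaves contributes 2 states and 0 ε-transitions.
  r ∪ p → 6 states, 4 ε-transitions
  r? → 4 states, 3 ε-transitions
  r ∪ r? → 8 states, 7 ε-transitions
  (r ∪ r?)? → 10 states, 10 ε-transitions
  (r ∪ p)(r ∪ r?)?qrr → 22 states, 18 ε-transitions

22, 18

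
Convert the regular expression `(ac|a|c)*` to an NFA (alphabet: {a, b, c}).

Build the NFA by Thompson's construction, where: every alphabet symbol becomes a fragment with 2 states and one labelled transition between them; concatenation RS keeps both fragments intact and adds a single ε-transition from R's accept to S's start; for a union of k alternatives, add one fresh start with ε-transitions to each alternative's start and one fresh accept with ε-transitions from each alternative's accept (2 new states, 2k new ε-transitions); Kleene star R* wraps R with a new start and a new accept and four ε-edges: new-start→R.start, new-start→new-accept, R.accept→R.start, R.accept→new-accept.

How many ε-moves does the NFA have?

Recursing over subexpressions:
Each of the 4 symbol leaves contributes 0 ε-transitions.
  ac : 1 ε-transition
  ac|a|c : 7 ε-transitions
  (ac|a|c)* : 11 ε-transitions

11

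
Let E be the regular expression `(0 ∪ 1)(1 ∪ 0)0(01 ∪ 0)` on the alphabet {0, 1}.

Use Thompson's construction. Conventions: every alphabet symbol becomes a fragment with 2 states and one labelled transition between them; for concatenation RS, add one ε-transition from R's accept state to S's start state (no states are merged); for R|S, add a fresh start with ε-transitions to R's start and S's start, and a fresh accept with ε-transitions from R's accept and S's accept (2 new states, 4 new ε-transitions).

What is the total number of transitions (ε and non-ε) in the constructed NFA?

By structural recursion:
Each of the 8 symbol leaves contributes 1 transition (1 symbol, 0 ε).
  0 ∪ 1 — 6 transitions (2 symbol, 4 ε)
  1 ∪ 0 — 6 transitions (2 symbol, 4 ε)
  01 — 3 transitions (2 symbol, 1 ε)
  01 ∪ 0 — 8 transitions (3 symbol, 5 ε)
  (0 ∪ 1)(1 ∪ 0)0(01 ∪ 0) — 24 transitions (8 symbol, 16 ε)

24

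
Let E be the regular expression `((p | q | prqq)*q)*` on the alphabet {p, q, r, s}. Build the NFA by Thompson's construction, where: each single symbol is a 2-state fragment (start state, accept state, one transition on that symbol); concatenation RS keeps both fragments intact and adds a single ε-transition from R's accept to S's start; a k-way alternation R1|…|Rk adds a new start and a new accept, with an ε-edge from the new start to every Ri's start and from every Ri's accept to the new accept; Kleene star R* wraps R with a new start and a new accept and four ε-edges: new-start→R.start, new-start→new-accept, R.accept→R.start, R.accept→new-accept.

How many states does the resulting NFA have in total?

20

Recursing over subexpressions:
Each of the 7 symbol leaves contributes a 2-state fragment.
  prqq : 8 states
  p | q | prqq : 14 states
  (p | q | prqq)* : 16 states
  (p | q | prqq)*q : 18 states
  ((p | q | prqq)*q)* : 20 states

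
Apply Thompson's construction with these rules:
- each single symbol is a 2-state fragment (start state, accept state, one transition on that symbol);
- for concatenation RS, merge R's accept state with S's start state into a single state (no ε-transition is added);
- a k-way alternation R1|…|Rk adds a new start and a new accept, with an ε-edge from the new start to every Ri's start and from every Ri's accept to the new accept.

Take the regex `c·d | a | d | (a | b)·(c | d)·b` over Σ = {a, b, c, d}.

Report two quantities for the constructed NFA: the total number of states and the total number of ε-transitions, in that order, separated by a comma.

By structural recursion:
Each of the 9 symbol leaves contributes 2 states and 0 ε-transitions.
  c·d : 3 states, 0 ε-transitions
  a | b : 6 states, 4 ε-transitions
  c | d : 6 states, 4 ε-transitions
  (a | b)·(c | d)·b : 12 states, 8 ε-transitions
  c·d | a | d | (a | b)·(c | d)·b : 21 states, 16 ε-transitions

21, 16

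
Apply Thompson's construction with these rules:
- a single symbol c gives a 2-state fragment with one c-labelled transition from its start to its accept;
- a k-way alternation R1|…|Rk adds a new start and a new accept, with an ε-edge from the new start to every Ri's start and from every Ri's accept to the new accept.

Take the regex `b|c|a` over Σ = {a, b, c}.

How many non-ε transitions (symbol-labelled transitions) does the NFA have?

3

By structural recursion:
Each of the 3 symbol leaves contributes exactly 1 symbol transition.
  b|c|a = 3 symbol transitions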